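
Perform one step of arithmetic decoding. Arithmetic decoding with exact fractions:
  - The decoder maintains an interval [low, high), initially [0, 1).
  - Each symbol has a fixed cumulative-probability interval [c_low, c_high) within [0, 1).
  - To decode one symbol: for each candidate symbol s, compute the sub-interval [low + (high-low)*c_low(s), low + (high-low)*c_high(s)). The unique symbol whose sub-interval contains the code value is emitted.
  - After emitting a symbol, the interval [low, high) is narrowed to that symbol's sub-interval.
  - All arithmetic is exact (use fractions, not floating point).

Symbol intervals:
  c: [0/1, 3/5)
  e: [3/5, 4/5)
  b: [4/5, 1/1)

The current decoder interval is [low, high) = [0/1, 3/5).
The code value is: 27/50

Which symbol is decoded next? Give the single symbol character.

Interval width = high − low = 3/5 − 0/1 = 3/5
Scaled code = (code − low) / width = (27/50 − 0/1) / 3/5 = 9/10
  c: [0/1, 3/5) 
  e: [3/5, 4/5) 
  b: [4/5, 1/1) ← scaled code falls here ✓

Answer: b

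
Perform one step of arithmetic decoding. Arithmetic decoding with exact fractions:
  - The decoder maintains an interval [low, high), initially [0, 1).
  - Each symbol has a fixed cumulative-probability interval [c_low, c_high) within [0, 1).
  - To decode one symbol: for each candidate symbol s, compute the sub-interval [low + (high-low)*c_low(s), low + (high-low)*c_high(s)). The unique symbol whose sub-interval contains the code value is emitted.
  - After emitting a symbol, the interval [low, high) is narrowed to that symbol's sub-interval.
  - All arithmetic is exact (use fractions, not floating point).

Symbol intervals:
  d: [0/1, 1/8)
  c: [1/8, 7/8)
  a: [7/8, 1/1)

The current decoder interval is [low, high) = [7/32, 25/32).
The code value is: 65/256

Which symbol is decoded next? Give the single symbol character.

Interval width = high − low = 25/32 − 7/32 = 9/16
Scaled code = (code − low) / width = (65/256 − 7/32) / 9/16 = 1/16
  d: [0/1, 1/8) ← scaled code falls here ✓
  c: [1/8, 7/8) 
  a: [7/8, 1/1) 

Answer: d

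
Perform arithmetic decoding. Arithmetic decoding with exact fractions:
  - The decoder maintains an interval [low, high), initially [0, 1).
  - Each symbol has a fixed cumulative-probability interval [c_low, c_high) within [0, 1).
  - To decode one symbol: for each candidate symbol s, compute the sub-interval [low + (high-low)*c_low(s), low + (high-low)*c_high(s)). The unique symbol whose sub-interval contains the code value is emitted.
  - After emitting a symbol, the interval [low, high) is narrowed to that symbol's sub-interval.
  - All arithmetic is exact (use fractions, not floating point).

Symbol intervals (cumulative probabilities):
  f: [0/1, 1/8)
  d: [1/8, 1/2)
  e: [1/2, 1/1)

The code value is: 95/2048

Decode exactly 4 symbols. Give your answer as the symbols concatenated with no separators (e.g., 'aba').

Step 1: interval [0/1, 1/1), width = 1/1 - 0/1 = 1/1
  'f': [0/1 + 1/1*0/1, 0/1 + 1/1*1/8) = [0/1, 1/8) <- contains code 95/2048
  'd': [0/1 + 1/1*1/8, 0/1 + 1/1*1/2) = [1/8, 1/2)
  'e': [0/1 + 1/1*1/2, 0/1 + 1/1*1/1) = [1/2, 1/1)
  emit 'f', narrow to [0/1, 1/8)
Step 2: interval [0/1, 1/8), width = 1/8 - 0/1 = 1/8
  'f': [0/1 + 1/8*0/1, 0/1 + 1/8*1/8) = [0/1, 1/64)
  'd': [0/1 + 1/8*1/8, 0/1 + 1/8*1/2) = [1/64, 1/16) <- contains code 95/2048
  'e': [0/1 + 1/8*1/2, 0/1 + 1/8*1/1) = [1/16, 1/8)
  emit 'd', narrow to [1/64, 1/16)
Step 3: interval [1/64, 1/16), width = 1/16 - 1/64 = 3/64
  'f': [1/64 + 3/64*0/1, 1/64 + 3/64*1/8) = [1/64, 11/512)
  'd': [1/64 + 3/64*1/8, 1/64 + 3/64*1/2) = [11/512, 5/128)
  'e': [1/64 + 3/64*1/2, 1/64 + 3/64*1/1) = [5/128, 1/16) <- contains code 95/2048
  emit 'e', narrow to [5/128, 1/16)
Step 4: interval [5/128, 1/16), width = 1/16 - 5/128 = 3/128
  'f': [5/128 + 3/128*0/1, 5/128 + 3/128*1/8) = [5/128, 43/1024)
  'd': [5/128 + 3/128*1/8, 5/128 + 3/128*1/2) = [43/1024, 13/256) <- contains code 95/2048
  'e': [5/128 + 3/128*1/2, 5/128 + 3/128*1/1) = [13/256, 1/16)
  emit 'd', narrow to [43/1024, 13/256)

Answer: fded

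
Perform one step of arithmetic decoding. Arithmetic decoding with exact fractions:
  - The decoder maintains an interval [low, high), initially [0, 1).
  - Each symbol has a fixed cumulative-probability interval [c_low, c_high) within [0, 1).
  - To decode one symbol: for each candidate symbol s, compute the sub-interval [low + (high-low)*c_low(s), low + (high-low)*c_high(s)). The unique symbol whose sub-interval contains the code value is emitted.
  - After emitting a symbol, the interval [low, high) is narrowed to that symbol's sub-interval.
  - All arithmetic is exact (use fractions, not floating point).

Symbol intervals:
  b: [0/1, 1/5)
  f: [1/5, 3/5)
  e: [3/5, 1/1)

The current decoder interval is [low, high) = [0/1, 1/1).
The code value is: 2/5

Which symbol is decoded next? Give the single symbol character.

Answer: f

Derivation:
Interval width = high − low = 1/1 − 0/1 = 1/1
Scaled code = (code − low) / width = (2/5 − 0/1) / 1/1 = 2/5
  b: [0/1, 1/5) 
  f: [1/5, 3/5) ← scaled code falls here ✓
  e: [3/5, 1/1) 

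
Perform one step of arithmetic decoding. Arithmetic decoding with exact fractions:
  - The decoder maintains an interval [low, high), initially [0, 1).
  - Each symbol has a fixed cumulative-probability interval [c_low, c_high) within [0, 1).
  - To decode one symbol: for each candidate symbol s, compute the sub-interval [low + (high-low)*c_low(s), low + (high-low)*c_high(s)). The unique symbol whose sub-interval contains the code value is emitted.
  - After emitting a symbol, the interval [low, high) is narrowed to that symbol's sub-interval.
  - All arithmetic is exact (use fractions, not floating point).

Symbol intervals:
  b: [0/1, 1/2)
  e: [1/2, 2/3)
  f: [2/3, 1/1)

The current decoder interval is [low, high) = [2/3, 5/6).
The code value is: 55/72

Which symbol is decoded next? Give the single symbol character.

Interval width = high − low = 5/6 − 2/3 = 1/6
Scaled code = (code − low) / width = (55/72 − 2/3) / 1/6 = 7/12
  b: [0/1, 1/2) 
  e: [1/2, 2/3) ← scaled code falls here ✓
  f: [2/3, 1/1) 

Answer: e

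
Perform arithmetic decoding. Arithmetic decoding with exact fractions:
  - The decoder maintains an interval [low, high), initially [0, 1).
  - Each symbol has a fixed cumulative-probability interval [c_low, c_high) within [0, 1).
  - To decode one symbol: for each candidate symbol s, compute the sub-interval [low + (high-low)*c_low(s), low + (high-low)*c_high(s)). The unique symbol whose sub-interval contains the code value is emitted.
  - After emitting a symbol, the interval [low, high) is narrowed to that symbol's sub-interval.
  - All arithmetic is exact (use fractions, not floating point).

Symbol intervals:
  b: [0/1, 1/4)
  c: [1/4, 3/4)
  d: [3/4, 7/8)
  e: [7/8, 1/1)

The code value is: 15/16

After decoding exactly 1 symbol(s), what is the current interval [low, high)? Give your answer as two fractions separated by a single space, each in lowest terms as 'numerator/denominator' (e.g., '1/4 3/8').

Answer: 7/8 1/1

Derivation:
Step 1: interval [0/1, 1/1), width = 1/1 - 0/1 = 1/1
  'b': [0/1 + 1/1*0/1, 0/1 + 1/1*1/4) = [0/1, 1/4)
  'c': [0/1 + 1/1*1/4, 0/1 + 1/1*3/4) = [1/4, 3/4)
  'd': [0/1 + 1/1*3/4, 0/1 + 1/1*7/8) = [3/4, 7/8)
  'e': [0/1 + 1/1*7/8, 0/1 + 1/1*1/1) = [7/8, 1/1) <- contains code 15/16
  emit 'e', narrow to [7/8, 1/1)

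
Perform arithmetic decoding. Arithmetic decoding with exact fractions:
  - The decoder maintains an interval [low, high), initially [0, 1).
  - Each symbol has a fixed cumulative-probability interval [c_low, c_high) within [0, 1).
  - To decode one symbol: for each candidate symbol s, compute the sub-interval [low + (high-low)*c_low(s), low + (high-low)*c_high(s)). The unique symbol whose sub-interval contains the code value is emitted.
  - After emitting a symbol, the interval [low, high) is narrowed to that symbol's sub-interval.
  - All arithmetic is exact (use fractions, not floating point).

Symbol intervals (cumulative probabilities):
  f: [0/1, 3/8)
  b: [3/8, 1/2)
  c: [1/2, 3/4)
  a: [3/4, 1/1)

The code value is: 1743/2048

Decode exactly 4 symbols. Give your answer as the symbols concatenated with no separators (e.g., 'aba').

Answer: abfc

Derivation:
Step 1: interval [0/1, 1/1), width = 1/1 - 0/1 = 1/1
  'f': [0/1 + 1/1*0/1, 0/1 + 1/1*3/8) = [0/1, 3/8)
  'b': [0/1 + 1/1*3/8, 0/1 + 1/1*1/2) = [3/8, 1/2)
  'c': [0/1 + 1/1*1/2, 0/1 + 1/1*3/4) = [1/2, 3/4)
  'a': [0/1 + 1/1*3/4, 0/1 + 1/1*1/1) = [3/4, 1/1) <- contains code 1743/2048
  emit 'a', narrow to [3/4, 1/1)
Step 2: interval [3/4, 1/1), width = 1/1 - 3/4 = 1/4
  'f': [3/4 + 1/4*0/1, 3/4 + 1/4*3/8) = [3/4, 27/32)
  'b': [3/4 + 1/4*3/8, 3/4 + 1/4*1/2) = [27/32, 7/8) <- contains code 1743/2048
  'c': [3/4 + 1/4*1/2, 3/4 + 1/4*3/4) = [7/8, 15/16)
  'a': [3/4 + 1/4*3/4, 3/4 + 1/4*1/1) = [15/16, 1/1)
  emit 'b', narrow to [27/32, 7/8)
Step 3: interval [27/32, 7/8), width = 7/8 - 27/32 = 1/32
  'f': [27/32 + 1/32*0/1, 27/32 + 1/32*3/8) = [27/32, 219/256) <- contains code 1743/2048
  'b': [27/32 + 1/32*3/8, 27/32 + 1/32*1/2) = [219/256, 55/64)
  'c': [27/32 + 1/32*1/2, 27/32 + 1/32*3/4) = [55/64, 111/128)
  'a': [27/32 + 1/32*3/4, 27/32 + 1/32*1/1) = [111/128, 7/8)
  emit 'f', narrow to [27/32, 219/256)
Step 4: interval [27/32, 219/256), width = 219/256 - 27/32 = 3/256
  'f': [27/32 + 3/256*0/1, 27/32 + 3/256*3/8) = [27/32, 1737/2048)
  'b': [27/32 + 3/256*3/8, 27/32 + 3/256*1/2) = [1737/2048, 435/512)
  'c': [27/32 + 3/256*1/2, 27/32 + 3/256*3/4) = [435/512, 873/1024) <- contains code 1743/2048
  'a': [27/32 + 3/256*3/4, 27/32 + 3/256*1/1) = [873/1024, 219/256)
  emit 'c', narrow to [435/512, 873/1024)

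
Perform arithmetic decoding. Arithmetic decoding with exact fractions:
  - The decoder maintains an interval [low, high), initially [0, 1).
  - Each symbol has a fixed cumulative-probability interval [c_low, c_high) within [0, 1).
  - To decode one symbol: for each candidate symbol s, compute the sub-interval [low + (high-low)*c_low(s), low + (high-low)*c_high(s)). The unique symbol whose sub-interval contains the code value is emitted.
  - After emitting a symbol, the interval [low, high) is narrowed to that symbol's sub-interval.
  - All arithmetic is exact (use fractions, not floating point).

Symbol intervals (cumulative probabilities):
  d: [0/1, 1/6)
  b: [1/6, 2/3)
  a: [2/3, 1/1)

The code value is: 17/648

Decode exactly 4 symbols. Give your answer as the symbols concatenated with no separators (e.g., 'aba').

Step 1: interval [0/1, 1/1), width = 1/1 - 0/1 = 1/1
  'd': [0/1 + 1/1*0/1, 0/1 + 1/1*1/6) = [0/1, 1/6) <- contains code 17/648
  'b': [0/1 + 1/1*1/6, 0/1 + 1/1*2/3) = [1/6, 2/3)
  'a': [0/1 + 1/1*2/3, 0/1 + 1/1*1/1) = [2/3, 1/1)
  emit 'd', narrow to [0/1, 1/6)
Step 2: interval [0/1, 1/6), width = 1/6 - 0/1 = 1/6
  'd': [0/1 + 1/6*0/1, 0/1 + 1/6*1/6) = [0/1, 1/36) <- contains code 17/648
  'b': [0/1 + 1/6*1/6, 0/1 + 1/6*2/3) = [1/36, 1/9)
  'a': [0/1 + 1/6*2/3, 0/1 + 1/6*1/1) = [1/9, 1/6)
  emit 'd', narrow to [0/1, 1/36)
Step 3: interval [0/1, 1/36), width = 1/36 - 0/1 = 1/36
  'd': [0/1 + 1/36*0/1, 0/1 + 1/36*1/6) = [0/1, 1/216)
  'b': [0/1 + 1/36*1/6, 0/1 + 1/36*2/3) = [1/216, 1/54)
  'a': [0/1 + 1/36*2/3, 0/1 + 1/36*1/1) = [1/54, 1/36) <- contains code 17/648
  emit 'a', narrow to [1/54, 1/36)
Step 4: interval [1/54, 1/36), width = 1/36 - 1/54 = 1/108
  'd': [1/54 + 1/108*0/1, 1/54 + 1/108*1/6) = [1/54, 13/648)
  'b': [1/54 + 1/108*1/6, 1/54 + 1/108*2/3) = [13/648, 2/81)
  'a': [1/54 + 1/108*2/3, 1/54 + 1/108*1/1) = [2/81, 1/36) <- contains code 17/648
  emit 'a', narrow to [2/81, 1/36)

Answer: ddaa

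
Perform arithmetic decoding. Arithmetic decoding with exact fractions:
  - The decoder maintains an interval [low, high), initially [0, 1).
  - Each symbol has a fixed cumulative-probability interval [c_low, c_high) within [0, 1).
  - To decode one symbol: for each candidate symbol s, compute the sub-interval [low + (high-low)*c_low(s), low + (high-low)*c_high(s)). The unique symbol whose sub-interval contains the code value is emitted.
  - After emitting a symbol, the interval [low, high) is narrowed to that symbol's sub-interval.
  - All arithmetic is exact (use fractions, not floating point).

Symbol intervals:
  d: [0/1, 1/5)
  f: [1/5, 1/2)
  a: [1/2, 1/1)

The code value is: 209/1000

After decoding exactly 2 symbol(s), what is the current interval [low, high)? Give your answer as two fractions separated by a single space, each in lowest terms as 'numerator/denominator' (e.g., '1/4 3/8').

Step 1: interval [0/1, 1/1), width = 1/1 - 0/1 = 1/1
  'd': [0/1 + 1/1*0/1, 0/1 + 1/1*1/5) = [0/1, 1/5)
  'f': [0/1 + 1/1*1/5, 0/1 + 1/1*1/2) = [1/5, 1/2) <- contains code 209/1000
  'a': [0/1 + 1/1*1/2, 0/1 + 1/1*1/1) = [1/2, 1/1)
  emit 'f', narrow to [1/5, 1/2)
Step 2: interval [1/5, 1/2), width = 1/2 - 1/5 = 3/10
  'd': [1/5 + 3/10*0/1, 1/5 + 3/10*1/5) = [1/5, 13/50) <- contains code 209/1000
  'f': [1/5 + 3/10*1/5, 1/5 + 3/10*1/2) = [13/50, 7/20)
  'a': [1/5 + 3/10*1/2, 1/5 + 3/10*1/1) = [7/20, 1/2)
  emit 'd', narrow to [1/5, 13/50)

Answer: 1/5 13/50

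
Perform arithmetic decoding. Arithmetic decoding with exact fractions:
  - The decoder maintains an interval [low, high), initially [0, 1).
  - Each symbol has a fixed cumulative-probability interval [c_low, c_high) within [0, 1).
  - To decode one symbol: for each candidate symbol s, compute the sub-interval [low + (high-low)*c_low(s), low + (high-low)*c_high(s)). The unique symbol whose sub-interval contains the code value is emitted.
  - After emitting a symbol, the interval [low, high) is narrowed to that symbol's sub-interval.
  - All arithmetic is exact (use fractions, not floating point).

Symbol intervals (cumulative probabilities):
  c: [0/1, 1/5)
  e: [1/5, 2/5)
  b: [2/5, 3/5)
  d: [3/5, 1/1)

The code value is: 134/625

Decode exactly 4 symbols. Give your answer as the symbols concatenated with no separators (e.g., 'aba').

Step 1: interval [0/1, 1/1), width = 1/1 - 0/1 = 1/1
  'c': [0/1 + 1/1*0/1, 0/1 + 1/1*1/5) = [0/1, 1/5)
  'e': [0/1 + 1/1*1/5, 0/1 + 1/1*2/5) = [1/5, 2/5) <- contains code 134/625
  'b': [0/1 + 1/1*2/5, 0/1 + 1/1*3/5) = [2/5, 3/5)
  'd': [0/1 + 1/1*3/5, 0/1 + 1/1*1/1) = [3/5, 1/1)
  emit 'e', narrow to [1/5, 2/5)
Step 2: interval [1/5, 2/5), width = 2/5 - 1/5 = 1/5
  'c': [1/5 + 1/5*0/1, 1/5 + 1/5*1/5) = [1/5, 6/25) <- contains code 134/625
  'e': [1/5 + 1/5*1/5, 1/5 + 1/5*2/5) = [6/25, 7/25)
  'b': [1/5 + 1/5*2/5, 1/5 + 1/5*3/5) = [7/25, 8/25)
  'd': [1/5 + 1/5*3/5, 1/5 + 1/5*1/1) = [8/25, 2/5)
  emit 'c', narrow to [1/5, 6/25)
Step 3: interval [1/5, 6/25), width = 6/25 - 1/5 = 1/25
  'c': [1/5 + 1/25*0/1, 1/5 + 1/25*1/5) = [1/5, 26/125)
  'e': [1/5 + 1/25*1/5, 1/5 + 1/25*2/5) = [26/125, 27/125) <- contains code 134/625
  'b': [1/5 + 1/25*2/5, 1/5 + 1/25*3/5) = [27/125, 28/125)
  'd': [1/5 + 1/25*3/5, 1/5 + 1/25*1/1) = [28/125, 6/25)
  emit 'e', narrow to [26/125, 27/125)
Step 4: interval [26/125, 27/125), width = 27/125 - 26/125 = 1/125
  'c': [26/125 + 1/125*0/1, 26/125 + 1/125*1/5) = [26/125, 131/625)
  'e': [26/125 + 1/125*1/5, 26/125 + 1/125*2/5) = [131/625, 132/625)
  'b': [26/125 + 1/125*2/5, 26/125 + 1/125*3/5) = [132/625, 133/625)
  'd': [26/125 + 1/125*3/5, 26/125 + 1/125*1/1) = [133/625, 27/125) <- contains code 134/625
  emit 'd', narrow to [133/625, 27/125)

Answer: eced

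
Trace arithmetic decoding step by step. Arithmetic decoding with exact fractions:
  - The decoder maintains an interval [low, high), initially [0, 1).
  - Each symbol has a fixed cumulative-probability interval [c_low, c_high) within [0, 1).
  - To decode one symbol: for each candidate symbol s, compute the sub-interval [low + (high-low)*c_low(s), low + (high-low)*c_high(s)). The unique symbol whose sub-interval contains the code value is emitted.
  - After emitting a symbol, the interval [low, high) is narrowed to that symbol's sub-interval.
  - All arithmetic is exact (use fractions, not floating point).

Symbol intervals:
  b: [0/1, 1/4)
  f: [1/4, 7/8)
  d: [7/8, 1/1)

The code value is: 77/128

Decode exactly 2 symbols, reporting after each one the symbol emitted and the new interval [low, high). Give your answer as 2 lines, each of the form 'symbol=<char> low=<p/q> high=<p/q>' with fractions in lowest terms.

Step 1: interval [0/1, 1/1), width = 1/1 - 0/1 = 1/1
  'b': [0/1 + 1/1*0/1, 0/1 + 1/1*1/4) = [0/1, 1/4)
  'f': [0/1 + 1/1*1/4, 0/1 + 1/1*7/8) = [1/4, 7/8) <- contains code 77/128
  'd': [0/1 + 1/1*7/8, 0/1 + 1/1*1/1) = [7/8, 1/1)
  emit 'f', narrow to [1/4, 7/8)
Step 2: interval [1/4, 7/8), width = 7/8 - 1/4 = 5/8
  'b': [1/4 + 5/8*0/1, 1/4 + 5/8*1/4) = [1/4, 13/32)
  'f': [1/4 + 5/8*1/4, 1/4 + 5/8*7/8) = [13/32, 51/64) <- contains code 77/128
  'd': [1/4 + 5/8*7/8, 1/4 + 5/8*1/1) = [51/64, 7/8)
  emit 'f', narrow to [13/32, 51/64)

Answer: symbol=f low=1/4 high=7/8
symbol=f low=13/32 high=51/64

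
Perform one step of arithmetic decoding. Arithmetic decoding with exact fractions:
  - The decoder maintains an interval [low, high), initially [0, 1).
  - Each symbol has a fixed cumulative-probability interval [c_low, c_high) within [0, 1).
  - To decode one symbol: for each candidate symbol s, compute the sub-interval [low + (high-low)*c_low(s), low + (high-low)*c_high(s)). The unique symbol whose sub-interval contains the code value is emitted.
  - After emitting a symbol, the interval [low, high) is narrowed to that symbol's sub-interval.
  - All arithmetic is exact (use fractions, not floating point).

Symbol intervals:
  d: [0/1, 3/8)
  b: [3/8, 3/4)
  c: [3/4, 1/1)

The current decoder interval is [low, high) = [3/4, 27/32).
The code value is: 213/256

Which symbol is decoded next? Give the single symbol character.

Interval width = high − low = 27/32 − 3/4 = 3/32
Scaled code = (code − low) / width = (213/256 − 3/4) / 3/32 = 7/8
  d: [0/1, 3/8) 
  b: [3/8, 3/4) 
  c: [3/4, 1/1) ← scaled code falls here ✓

Answer: c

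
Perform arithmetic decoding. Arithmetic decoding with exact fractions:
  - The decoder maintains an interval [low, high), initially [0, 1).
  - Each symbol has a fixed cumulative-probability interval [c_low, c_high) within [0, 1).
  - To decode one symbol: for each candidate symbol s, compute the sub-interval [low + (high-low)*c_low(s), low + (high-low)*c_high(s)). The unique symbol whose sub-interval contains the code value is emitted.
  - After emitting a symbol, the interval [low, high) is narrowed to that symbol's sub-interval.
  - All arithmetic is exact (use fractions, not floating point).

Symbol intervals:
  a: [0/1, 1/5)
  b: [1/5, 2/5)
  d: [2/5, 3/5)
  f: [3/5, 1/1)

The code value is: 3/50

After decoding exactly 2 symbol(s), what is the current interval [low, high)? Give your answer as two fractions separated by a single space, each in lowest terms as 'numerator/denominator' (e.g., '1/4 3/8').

Answer: 1/25 2/25

Derivation:
Step 1: interval [0/1, 1/1), width = 1/1 - 0/1 = 1/1
  'a': [0/1 + 1/1*0/1, 0/1 + 1/1*1/5) = [0/1, 1/5) <- contains code 3/50
  'b': [0/1 + 1/1*1/5, 0/1 + 1/1*2/5) = [1/5, 2/5)
  'd': [0/1 + 1/1*2/5, 0/1 + 1/1*3/5) = [2/5, 3/5)
  'f': [0/1 + 1/1*3/5, 0/1 + 1/1*1/1) = [3/5, 1/1)
  emit 'a', narrow to [0/1, 1/5)
Step 2: interval [0/1, 1/5), width = 1/5 - 0/1 = 1/5
  'a': [0/1 + 1/5*0/1, 0/1 + 1/5*1/5) = [0/1, 1/25)
  'b': [0/1 + 1/5*1/5, 0/1 + 1/5*2/5) = [1/25, 2/25) <- contains code 3/50
  'd': [0/1 + 1/5*2/5, 0/1 + 1/5*3/5) = [2/25, 3/25)
  'f': [0/1 + 1/5*3/5, 0/1 + 1/5*1/1) = [3/25, 1/5)
  emit 'b', narrow to [1/25, 2/25)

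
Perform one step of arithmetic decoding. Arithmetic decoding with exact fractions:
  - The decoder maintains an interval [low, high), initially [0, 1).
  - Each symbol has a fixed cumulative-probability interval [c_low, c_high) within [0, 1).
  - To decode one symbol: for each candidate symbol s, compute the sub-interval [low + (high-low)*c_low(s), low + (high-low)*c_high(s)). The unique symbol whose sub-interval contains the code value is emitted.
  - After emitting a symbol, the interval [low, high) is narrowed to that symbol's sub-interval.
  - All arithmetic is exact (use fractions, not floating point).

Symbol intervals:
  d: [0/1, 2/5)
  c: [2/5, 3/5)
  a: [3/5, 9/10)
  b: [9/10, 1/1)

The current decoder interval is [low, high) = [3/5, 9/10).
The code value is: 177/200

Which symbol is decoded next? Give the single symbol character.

Interval width = high − low = 9/10 − 3/5 = 3/10
Scaled code = (code − low) / width = (177/200 − 3/5) / 3/10 = 19/20
  d: [0/1, 2/5) 
  c: [2/5, 3/5) 
  a: [3/5, 9/10) 
  b: [9/10, 1/1) ← scaled code falls here ✓

Answer: b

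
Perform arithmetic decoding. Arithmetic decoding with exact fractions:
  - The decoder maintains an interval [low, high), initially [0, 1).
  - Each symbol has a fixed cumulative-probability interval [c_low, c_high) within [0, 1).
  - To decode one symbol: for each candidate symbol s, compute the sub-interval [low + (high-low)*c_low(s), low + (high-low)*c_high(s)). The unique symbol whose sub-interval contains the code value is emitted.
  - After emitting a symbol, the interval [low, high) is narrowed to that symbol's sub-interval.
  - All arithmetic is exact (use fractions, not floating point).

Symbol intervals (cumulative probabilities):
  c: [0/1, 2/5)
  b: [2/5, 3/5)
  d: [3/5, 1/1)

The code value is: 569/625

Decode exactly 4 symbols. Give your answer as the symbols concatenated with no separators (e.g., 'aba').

Step 1: interval [0/1, 1/1), width = 1/1 - 0/1 = 1/1
  'c': [0/1 + 1/1*0/1, 0/1 + 1/1*2/5) = [0/1, 2/5)
  'b': [0/1 + 1/1*2/5, 0/1 + 1/1*3/5) = [2/5, 3/5)
  'd': [0/1 + 1/1*3/5, 0/1 + 1/1*1/1) = [3/5, 1/1) <- contains code 569/625
  emit 'd', narrow to [3/5, 1/1)
Step 2: interval [3/5, 1/1), width = 1/1 - 3/5 = 2/5
  'c': [3/5 + 2/5*0/1, 3/5 + 2/5*2/5) = [3/5, 19/25)
  'b': [3/5 + 2/5*2/5, 3/5 + 2/5*3/5) = [19/25, 21/25)
  'd': [3/5 + 2/5*3/5, 3/5 + 2/5*1/1) = [21/25, 1/1) <- contains code 569/625
  emit 'd', narrow to [21/25, 1/1)
Step 3: interval [21/25, 1/1), width = 1/1 - 21/25 = 4/25
  'c': [21/25 + 4/25*0/1, 21/25 + 4/25*2/5) = [21/25, 113/125)
  'b': [21/25 + 4/25*2/5, 21/25 + 4/25*3/5) = [113/125, 117/125) <- contains code 569/625
  'd': [21/25 + 4/25*3/5, 21/25 + 4/25*1/1) = [117/125, 1/1)
  emit 'b', narrow to [113/125, 117/125)
Step 4: interval [113/125, 117/125), width = 117/125 - 113/125 = 4/125
  'c': [113/125 + 4/125*0/1, 113/125 + 4/125*2/5) = [113/125, 573/625) <- contains code 569/625
  'b': [113/125 + 4/125*2/5, 113/125 + 4/125*3/5) = [573/625, 577/625)
  'd': [113/125 + 4/125*3/5, 113/125 + 4/125*1/1) = [577/625, 117/125)
  emit 'c', narrow to [113/125, 573/625)

Answer: ddbc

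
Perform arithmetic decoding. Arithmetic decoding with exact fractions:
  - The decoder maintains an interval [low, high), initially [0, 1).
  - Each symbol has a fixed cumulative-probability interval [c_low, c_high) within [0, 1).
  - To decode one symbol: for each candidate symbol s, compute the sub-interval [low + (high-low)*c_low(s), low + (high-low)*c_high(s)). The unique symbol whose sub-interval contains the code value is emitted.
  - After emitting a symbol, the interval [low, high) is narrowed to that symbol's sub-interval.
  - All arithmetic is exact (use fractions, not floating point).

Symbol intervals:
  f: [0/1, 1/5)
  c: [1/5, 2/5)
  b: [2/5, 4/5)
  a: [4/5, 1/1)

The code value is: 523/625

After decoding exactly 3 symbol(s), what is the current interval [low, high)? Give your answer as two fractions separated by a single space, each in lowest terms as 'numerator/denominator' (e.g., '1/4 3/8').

Step 1: interval [0/1, 1/1), width = 1/1 - 0/1 = 1/1
  'f': [0/1 + 1/1*0/1, 0/1 + 1/1*1/5) = [0/1, 1/5)
  'c': [0/1 + 1/1*1/5, 0/1 + 1/1*2/5) = [1/5, 2/5)
  'b': [0/1 + 1/1*2/5, 0/1 + 1/1*4/5) = [2/5, 4/5)
  'a': [0/1 + 1/1*4/5, 0/1 + 1/1*1/1) = [4/5, 1/1) <- contains code 523/625
  emit 'a', narrow to [4/5, 1/1)
Step 2: interval [4/5, 1/1), width = 1/1 - 4/5 = 1/5
  'f': [4/5 + 1/5*0/1, 4/5 + 1/5*1/5) = [4/5, 21/25) <- contains code 523/625
  'c': [4/5 + 1/5*1/5, 4/5 + 1/5*2/5) = [21/25, 22/25)
  'b': [4/5 + 1/5*2/5, 4/5 + 1/5*4/5) = [22/25, 24/25)
  'a': [4/5 + 1/5*4/5, 4/5 + 1/5*1/1) = [24/25, 1/1)
  emit 'f', narrow to [4/5, 21/25)
Step 3: interval [4/5, 21/25), width = 21/25 - 4/5 = 1/25
  'f': [4/5 + 1/25*0/1, 4/5 + 1/25*1/5) = [4/5, 101/125)
  'c': [4/5 + 1/25*1/5, 4/5 + 1/25*2/5) = [101/125, 102/125)
  'b': [4/5 + 1/25*2/5, 4/5 + 1/25*4/5) = [102/125, 104/125)
  'a': [4/5 + 1/25*4/5, 4/5 + 1/25*1/1) = [104/125, 21/25) <- contains code 523/625
  emit 'a', narrow to [104/125, 21/25)

Answer: 104/125 21/25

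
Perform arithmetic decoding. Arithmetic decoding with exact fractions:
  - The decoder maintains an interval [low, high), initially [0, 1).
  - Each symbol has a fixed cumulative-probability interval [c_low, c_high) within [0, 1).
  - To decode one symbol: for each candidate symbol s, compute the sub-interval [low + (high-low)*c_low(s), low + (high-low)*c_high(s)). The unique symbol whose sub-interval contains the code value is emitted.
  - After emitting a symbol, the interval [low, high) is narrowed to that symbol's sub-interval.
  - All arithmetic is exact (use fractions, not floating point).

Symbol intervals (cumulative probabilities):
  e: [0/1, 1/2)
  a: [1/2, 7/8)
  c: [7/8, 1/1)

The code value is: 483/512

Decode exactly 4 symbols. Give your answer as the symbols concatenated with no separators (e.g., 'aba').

Answer: caee

Derivation:
Step 1: interval [0/1, 1/1), width = 1/1 - 0/1 = 1/1
  'e': [0/1 + 1/1*0/1, 0/1 + 1/1*1/2) = [0/1, 1/2)
  'a': [0/1 + 1/1*1/2, 0/1 + 1/1*7/8) = [1/2, 7/8)
  'c': [0/1 + 1/1*7/8, 0/1 + 1/1*1/1) = [7/8, 1/1) <- contains code 483/512
  emit 'c', narrow to [7/8, 1/1)
Step 2: interval [7/8, 1/1), width = 1/1 - 7/8 = 1/8
  'e': [7/8 + 1/8*0/1, 7/8 + 1/8*1/2) = [7/8, 15/16)
  'a': [7/8 + 1/8*1/2, 7/8 + 1/8*7/8) = [15/16, 63/64) <- contains code 483/512
  'c': [7/8 + 1/8*7/8, 7/8 + 1/8*1/1) = [63/64, 1/1)
  emit 'a', narrow to [15/16, 63/64)
Step 3: interval [15/16, 63/64), width = 63/64 - 15/16 = 3/64
  'e': [15/16 + 3/64*0/1, 15/16 + 3/64*1/2) = [15/16, 123/128) <- contains code 483/512
  'a': [15/16 + 3/64*1/2, 15/16 + 3/64*7/8) = [123/128, 501/512)
  'c': [15/16 + 3/64*7/8, 15/16 + 3/64*1/1) = [501/512, 63/64)
  emit 'e', narrow to [15/16, 123/128)
Step 4: interval [15/16, 123/128), width = 123/128 - 15/16 = 3/128
  'e': [15/16 + 3/128*0/1, 15/16 + 3/128*1/2) = [15/16, 243/256) <- contains code 483/512
  'a': [15/16 + 3/128*1/2, 15/16 + 3/128*7/8) = [243/256, 981/1024)
  'c': [15/16 + 3/128*7/8, 15/16 + 3/128*1/1) = [981/1024, 123/128)
  emit 'e', narrow to [15/16, 243/256)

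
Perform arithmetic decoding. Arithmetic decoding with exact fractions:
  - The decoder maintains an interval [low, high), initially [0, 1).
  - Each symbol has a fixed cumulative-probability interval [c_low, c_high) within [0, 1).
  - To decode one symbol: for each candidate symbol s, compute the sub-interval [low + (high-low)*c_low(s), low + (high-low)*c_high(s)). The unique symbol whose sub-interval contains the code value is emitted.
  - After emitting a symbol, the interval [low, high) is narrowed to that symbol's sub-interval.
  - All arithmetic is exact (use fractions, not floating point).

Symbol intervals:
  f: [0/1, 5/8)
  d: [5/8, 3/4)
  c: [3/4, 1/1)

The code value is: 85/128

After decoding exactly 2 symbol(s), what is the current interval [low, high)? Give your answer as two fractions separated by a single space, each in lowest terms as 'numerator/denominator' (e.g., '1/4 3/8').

Answer: 5/8 45/64

Derivation:
Step 1: interval [0/1, 1/1), width = 1/1 - 0/1 = 1/1
  'f': [0/1 + 1/1*0/1, 0/1 + 1/1*5/8) = [0/1, 5/8)
  'd': [0/1 + 1/1*5/8, 0/1 + 1/1*3/4) = [5/8, 3/4) <- contains code 85/128
  'c': [0/1 + 1/1*3/4, 0/1 + 1/1*1/1) = [3/4, 1/1)
  emit 'd', narrow to [5/8, 3/4)
Step 2: interval [5/8, 3/4), width = 3/4 - 5/8 = 1/8
  'f': [5/8 + 1/8*0/1, 5/8 + 1/8*5/8) = [5/8, 45/64) <- contains code 85/128
  'd': [5/8 + 1/8*5/8, 5/8 + 1/8*3/4) = [45/64, 23/32)
  'c': [5/8 + 1/8*3/4, 5/8 + 1/8*1/1) = [23/32, 3/4)
  emit 'f', narrow to [5/8, 45/64)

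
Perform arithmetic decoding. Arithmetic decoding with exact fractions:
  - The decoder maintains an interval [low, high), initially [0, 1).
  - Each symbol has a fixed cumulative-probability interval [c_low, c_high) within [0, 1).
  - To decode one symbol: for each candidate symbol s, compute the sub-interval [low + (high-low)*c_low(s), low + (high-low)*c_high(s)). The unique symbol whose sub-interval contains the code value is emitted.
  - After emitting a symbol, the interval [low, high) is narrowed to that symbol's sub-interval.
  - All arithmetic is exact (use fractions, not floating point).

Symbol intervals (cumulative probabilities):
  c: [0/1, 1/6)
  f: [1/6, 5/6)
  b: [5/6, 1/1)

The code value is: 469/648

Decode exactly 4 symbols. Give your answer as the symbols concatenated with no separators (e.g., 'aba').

Answer: fbcc

Derivation:
Step 1: interval [0/1, 1/1), width = 1/1 - 0/1 = 1/1
  'c': [0/1 + 1/1*0/1, 0/1 + 1/1*1/6) = [0/1, 1/6)
  'f': [0/1 + 1/1*1/6, 0/1 + 1/1*5/6) = [1/6, 5/6) <- contains code 469/648
  'b': [0/1 + 1/1*5/6, 0/1 + 1/1*1/1) = [5/6, 1/1)
  emit 'f', narrow to [1/6, 5/6)
Step 2: interval [1/6, 5/6), width = 5/6 - 1/6 = 2/3
  'c': [1/6 + 2/3*0/1, 1/6 + 2/3*1/6) = [1/6, 5/18)
  'f': [1/6 + 2/3*1/6, 1/6 + 2/3*5/6) = [5/18, 13/18)
  'b': [1/6 + 2/3*5/6, 1/6 + 2/3*1/1) = [13/18, 5/6) <- contains code 469/648
  emit 'b', narrow to [13/18, 5/6)
Step 3: interval [13/18, 5/6), width = 5/6 - 13/18 = 1/9
  'c': [13/18 + 1/9*0/1, 13/18 + 1/9*1/6) = [13/18, 20/27) <- contains code 469/648
  'f': [13/18 + 1/9*1/6, 13/18 + 1/9*5/6) = [20/27, 22/27)
  'b': [13/18 + 1/9*5/6, 13/18 + 1/9*1/1) = [22/27, 5/6)
  emit 'c', narrow to [13/18, 20/27)
Step 4: interval [13/18, 20/27), width = 20/27 - 13/18 = 1/54
  'c': [13/18 + 1/54*0/1, 13/18 + 1/54*1/6) = [13/18, 235/324) <- contains code 469/648
  'f': [13/18 + 1/54*1/6, 13/18 + 1/54*5/6) = [235/324, 239/324)
  'b': [13/18 + 1/54*5/6, 13/18 + 1/54*1/1) = [239/324, 20/27)
  emit 'c', narrow to [13/18, 235/324)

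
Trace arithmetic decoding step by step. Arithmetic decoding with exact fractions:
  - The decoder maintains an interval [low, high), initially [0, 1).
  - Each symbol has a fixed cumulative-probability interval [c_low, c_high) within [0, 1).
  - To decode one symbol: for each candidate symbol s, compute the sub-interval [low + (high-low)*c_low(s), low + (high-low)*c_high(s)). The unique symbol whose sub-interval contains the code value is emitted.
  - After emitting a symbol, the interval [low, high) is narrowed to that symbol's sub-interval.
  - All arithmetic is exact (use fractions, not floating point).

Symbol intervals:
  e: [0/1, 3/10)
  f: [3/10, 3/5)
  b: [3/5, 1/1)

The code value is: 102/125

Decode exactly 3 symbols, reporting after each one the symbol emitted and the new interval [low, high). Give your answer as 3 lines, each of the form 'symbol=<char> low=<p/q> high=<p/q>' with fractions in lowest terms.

Answer: symbol=b low=3/5 high=1/1
symbol=f low=18/25 high=21/25
symbol=b low=99/125 high=21/25

Derivation:
Step 1: interval [0/1, 1/1), width = 1/1 - 0/1 = 1/1
  'e': [0/1 + 1/1*0/1, 0/1 + 1/1*3/10) = [0/1, 3/10)
  'f': [0/1 + 1/1*3/10, 0/1 + 1/1*3/5) = [3/10, 3/5)
  'b': [0/1 + 1/1*3/5, 0/1 + 1/1*1/1) = [3/5, 1/1) <- contains code 102/125
  emit 'b', narrow to [3/5, 1/1)
Step 2: interval [3/5, 1/1), width = 1/1 - 3/5 = 2/5
  'e': [3/5 + 2/5*0/1, 3/5 + 2/5*3/10) = [3/5, 18/25)
  'f': [3/5 + 2/5*3/10, 3/5 + 2/5*3/5) = [18/25, 21/25) <- contains code 102/125
  'b': [3/5 + 2/5*3/5, 3/5 + 2/5*1/1) = [21/25, 1/1)
  emit 'f', narrow to [18/25, 21/25)
Step 3: interval [18/25, 21/25), width = 21/25 - 18/25 = 3/25
  'e': [18/25 + 3/25*0/1, 18/25 + 3/25*3/10) = [18/25, 189/250)
  'f': [18/25 + 3/25*3/10, 18/25 + 3/25*3/5) = [189/250, 99/125)
  'b': [18/25 + 3/25*3/5, 18/25 + 3/25*1/1) = [99/125, 21/25) <- contains code 102/125
  emit 'b', narrow to [99/125, 21/25)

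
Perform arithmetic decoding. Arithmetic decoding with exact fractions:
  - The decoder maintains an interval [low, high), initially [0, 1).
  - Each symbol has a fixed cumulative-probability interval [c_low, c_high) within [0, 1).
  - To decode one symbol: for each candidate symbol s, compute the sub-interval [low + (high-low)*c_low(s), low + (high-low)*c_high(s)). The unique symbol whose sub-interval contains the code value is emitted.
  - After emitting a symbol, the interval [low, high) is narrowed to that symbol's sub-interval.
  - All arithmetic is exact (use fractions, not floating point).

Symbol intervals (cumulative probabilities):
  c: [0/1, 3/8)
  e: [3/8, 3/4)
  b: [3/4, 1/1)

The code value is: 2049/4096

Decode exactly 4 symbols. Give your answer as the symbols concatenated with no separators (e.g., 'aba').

Answer: ecbe

Derivation:
Step 1: interval [0/1, 1/1), width = 1/1 - 0/1 = 1/1
  'c': [0/1 + 1/1*0/1, 0/1 + 1/1*3/8) = [0/1, 3/8)
  'e': [0/1 + 1/1*3/8, 0/1 + 1/1*3/4) = [3/8, 3/4) <- contains code 2049/4096
  'b': [0/1 + 1/1*3/4, 0/1 + 1/1*1/1) = [3/4, 1/1)
  emit 'e', narrow to [3/8, 3/4)
Step 2: interval [3/8, 3/4), width = 3/4 - 3/8 = 3/8
  'c': [3/8 + 3/8*0/1, 3/8 + 3/8*3/8) = [3/8, 33/64) <- contains code 2049/4096
  'e': [3/8 + 3/8*3/8, 3/8 + 3/8*3/4) = [33/64, 21/32)
  'b': [3/8 + 3/8*3/4, 3/8 + 3/8*1/1) = [21/32, 3/4)
  emit 'c', narrow to [3/8, 33/64)
Step 3: interval [3/8, 33/64), width = 33/64 - 3/8 = 9/64
  'c': [3/8 + 9/64*0/1, 3/8 + 9/64*3/8) = [3/8, 219/512)
  'e': [3/8 + 9/64*3/8, 3/8 + 9/64*3/4) = [219/512, 123/256)
  'b': [3/8 + 9/64*3/4, 3/8 + 9/64*1/1) = [123/256, 33/64) <- contains code 2049/4096
  emit 'b', narrow to [123/256, 33/64)
Step 4: interval [123/256, 33/64), width = 33/64 - 123/256 = 9/256
  'c': [123/256 + 9/256*0/1, 123/256 + 9/256*3/8) = [123/256, 1011/2048)
  'e': [123/256 + 9/256*3/8, 123/256 + 9/256*3/4) = [1011/2048, 519/1024) <- contains code 2049/4096
  'b': [123/256 + 9/256*3/4, 123/256 + 9/256*1/1) = [519/1024, 33/64)
  emit 'e', narrow to [1011/2048, 519/1024)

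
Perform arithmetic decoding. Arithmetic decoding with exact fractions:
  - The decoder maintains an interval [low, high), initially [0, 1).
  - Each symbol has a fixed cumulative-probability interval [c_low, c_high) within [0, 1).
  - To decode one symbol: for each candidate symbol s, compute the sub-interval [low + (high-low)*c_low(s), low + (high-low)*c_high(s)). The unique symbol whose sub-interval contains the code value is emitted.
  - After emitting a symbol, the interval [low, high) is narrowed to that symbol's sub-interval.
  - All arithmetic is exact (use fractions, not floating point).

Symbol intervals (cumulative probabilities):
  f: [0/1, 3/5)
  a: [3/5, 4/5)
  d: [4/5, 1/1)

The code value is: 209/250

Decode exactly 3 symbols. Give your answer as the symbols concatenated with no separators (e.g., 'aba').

Step 1: interval [0/1, 1/1), width = 1/1 - 0/1 = 1/1
  'f': [0/1 + 1/1*0/1, 0/1 + 1/1*3/5) = [0/1, 3/5)
  'a': [0/1 + 1/1*3/5, 0/1 + 1/1*4/5) = [3/5, 4/5)
  'd': [0/1 + 1/1*4/5, 0/1 + 1/1*1/1) = [4/5, 1/1) <- contains code 209/250
  emit 'd', narrow to [4/5, 1/1)
Step 2: interval [4/5, 1/1), width = 1/1 - 4/5 = 1/5
  'f': [4/5 + 1/5*0/1, 4/5 + 1/5*3/5) = [4/5, 23/25) <- contains code 209/250
  'a': [4/5 + 1/5*3/5, 4/5 + 1/5*4/5) = [23/25, 24/25)
  'd': [4/5 + 1/5*4/5, 4/5 + 1/5*1/1) = [24/25, 1/1)
  emit 'f', narrow to [4/5, 23/25)
Step 3: interval [4/5, 23/25), width = 23/25 - 4/5 = 3/25
  'f': [4/5 + 3/25*0/1, 4/5 + 3/25*3/5) = [4/5, 109/125) <- contains code 209/250
  'a': [4/5 + 3/25*3/5, 4/5 + 3/25*4/5) = [109/125, 112/125)
  'd': [4/5 + 3/25*4/5, 4/5 + 3/25*1/1) = [112/125, 23/25)
  emit 'f', narrow to [4/5, 109/125)

Answer: dff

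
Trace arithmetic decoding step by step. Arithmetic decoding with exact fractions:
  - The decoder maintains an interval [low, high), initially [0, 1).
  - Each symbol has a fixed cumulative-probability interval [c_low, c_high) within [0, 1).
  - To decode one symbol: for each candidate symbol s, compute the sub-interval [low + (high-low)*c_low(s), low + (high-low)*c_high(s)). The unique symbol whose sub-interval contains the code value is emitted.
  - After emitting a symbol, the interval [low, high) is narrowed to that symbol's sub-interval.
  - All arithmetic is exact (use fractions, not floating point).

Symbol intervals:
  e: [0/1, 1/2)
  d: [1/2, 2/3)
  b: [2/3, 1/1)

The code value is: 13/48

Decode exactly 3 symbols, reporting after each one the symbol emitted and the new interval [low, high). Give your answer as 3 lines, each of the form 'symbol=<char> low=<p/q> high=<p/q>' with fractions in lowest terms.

Answer: symbol=e low=0/1 high=1/2
symbol=d low=1/4 high=1/3
symbol=e low=1/4 high=7/24

Derivation:
Step 1: interval [0/1, 1/1), width = 1/1 - 0/1 = 1/1
  'e': [0/1 + 1/1*0/1, 0/1 + 1/1*1/2) = [0/1, 1/2) <- contains code 13/48
  'd': [0/1 + 1/1*1/2, 0/1 + 1/1*2/3) = [1/2, 2/3)
  'b': [0/1 + 1/1*2/3, 0/1 + 1/1*1/1) = [2/3, 1/1)
  emit 'e', narrow to [0/1, 1/2)
Step 2: interval [0/1, 1/2), width = 1/2 - 0/1 = 1/2
  'e': [0/1 + 1/2*0/1, 0/1 + 1/2*1/2) = [0/1, 1/4)
  'd': [0/1 + 1/2*1/2, 0/1 + 1/2*2/3) = [1/4, 1/3) <- contains code 13/48
  'b': [0/1 + 1/2*2/3, 0/1 + 1/2*1/1) = [1/3, 1/2)
  emit 'd', narrow to [1/4, 1/3)
Step 3: interval [1/4, 1/3), width = 1/3 - 1/4 = 1/12
  'e': [1/4 + 1/12*0/1, 1/4 + 1/12*1/2) = [1/4, 7/24) <- contains code 13/48
  'd': [1/4 + 1/12*1/2, 1/4 + 1/12*2/3) = [7/24, 11/36)
  'b': [1/4 + 1/12*2/3, 1/4 + 1/12*1/1) = [11/36, 1/3)
  emit 'e', narrow to [1/4, 7/24)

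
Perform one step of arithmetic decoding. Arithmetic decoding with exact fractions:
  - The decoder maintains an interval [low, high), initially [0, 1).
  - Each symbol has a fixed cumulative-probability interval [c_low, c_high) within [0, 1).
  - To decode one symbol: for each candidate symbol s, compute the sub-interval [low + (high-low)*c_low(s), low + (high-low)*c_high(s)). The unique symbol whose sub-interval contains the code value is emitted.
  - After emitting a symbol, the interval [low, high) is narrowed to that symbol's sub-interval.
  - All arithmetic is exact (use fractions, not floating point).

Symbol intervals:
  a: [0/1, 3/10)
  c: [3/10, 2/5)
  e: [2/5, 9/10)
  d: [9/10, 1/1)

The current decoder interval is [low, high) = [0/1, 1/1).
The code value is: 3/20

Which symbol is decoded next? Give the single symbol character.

Answer: a

Derivation:
Interval width = high − low = 1/1 − 0/1 = 1/1
Scaled code = (code − low) / width = (3/20 − 0/1) / 1/1 = 3/20
  a: [0/1, 3/10) ← scaled code falls here ✓
  c: [3/10, 2/5) 
  e: [2/5, 9/10) 
  d: [9/10, 1/1) 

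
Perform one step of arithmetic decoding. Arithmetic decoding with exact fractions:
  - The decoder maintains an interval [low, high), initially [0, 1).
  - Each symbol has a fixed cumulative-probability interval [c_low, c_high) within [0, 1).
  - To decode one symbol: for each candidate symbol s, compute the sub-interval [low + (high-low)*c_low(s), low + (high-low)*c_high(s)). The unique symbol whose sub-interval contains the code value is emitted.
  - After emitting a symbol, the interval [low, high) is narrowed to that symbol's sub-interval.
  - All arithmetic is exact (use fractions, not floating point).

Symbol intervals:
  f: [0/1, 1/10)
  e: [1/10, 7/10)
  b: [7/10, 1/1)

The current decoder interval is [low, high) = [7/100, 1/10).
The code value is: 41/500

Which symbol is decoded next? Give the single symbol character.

Interval width = high − low = 1/10 − 7/100 = 3/100
Scaled code = (code − low) / width = (41/500 − 7/100) / 3/100 = 2/5
  f: [0/1, 1/10) 
  e: [1/10, 7/10) ← scaled code falls here ✓
  b: [7/10, 1/1) 

Answer: e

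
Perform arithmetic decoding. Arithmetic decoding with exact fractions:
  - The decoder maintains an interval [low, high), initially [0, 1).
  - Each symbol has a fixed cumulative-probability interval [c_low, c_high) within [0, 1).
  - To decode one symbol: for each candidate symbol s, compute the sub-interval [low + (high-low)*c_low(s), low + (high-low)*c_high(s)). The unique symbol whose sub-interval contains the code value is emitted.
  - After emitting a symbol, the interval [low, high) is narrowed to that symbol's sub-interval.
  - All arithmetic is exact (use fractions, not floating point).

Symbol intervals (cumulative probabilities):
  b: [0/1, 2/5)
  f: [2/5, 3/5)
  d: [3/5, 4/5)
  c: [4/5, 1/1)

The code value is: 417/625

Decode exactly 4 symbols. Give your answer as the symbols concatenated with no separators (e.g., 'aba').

Answer: dbcb

Derivation:
Step 1: interval [0/1, 1/1), width = 1/1 - 0/1 = 1/1
  'b': [0/1 + 1/1*0/1, 0/1 + 1/1*2/5) = [0/1, 2/5)
  'f': [0/1 + 1/1*2/5, 0/1 + 1/1*3/5) = [2/5, 3/5)
  'd': [0/1 + 1/1*3/5, 0/1 + 1/1*4/5) = [3/5, 4/5) <- contains code 417/625
  'c': [0/1 + 1/1*4/5, 0/1 + 1/1*1/1) = [4/5, 1/1)
  emit 'd', narrow to [3/5, 4/5)
Step 2: interval [3/5, 4/5), width = 4/5 - 3/5 = 1/5
  'b': [3/5 + 1/5*0/1, 3/5 + 1/5*2/5) = [3/5, 17/25) <- contains code 417/625
  'f': [3/5 + 1/5*2/5, 3/5 + 1/5*3/5) = [17/25, 18/25)
  'd': [3/5 + 1/5*3/5, 3/5 + 1/5*4/5) = [18/25, 19/25)
  'c': [3/5 + 1/5*4/5, 3/5 + 1/5*1/1) = [19/25, 4/5)
  emit 'b', narrow to [3/5, 17/25)
Step 3: interval [3/5, 17/25), width = 17/25 - 3/5 = 2/25
  'b': [3/5 + 2/25*0/1, 3/5 + 2/25*2/5) = [3/5, 79/125)
  'f': [3/5 + 2/25*2/5, 3/5 + 2/25*3/5) = [79/125, 81/125)
  'd': [3/5 + 2/25*3/5, 3/5 + 2/25*4/5) = [81/125, 83/125)
  'c': [3/5 + 2/25*4/5, 3/5 + 2/25*1/1) = [83/125, 17/25) <- contains code 417/625
  emit 'c', narrow to [83/125, 17/25)
Step 4: interval [83/125, 17/25), width = 17/25 - 83/125 = 2/125
  'b': [83/125 + 2/125*0/1, 83/125 + 2/125*2/5) = [83/125, 419/625) <- contains code 417/625
  'f': [83/125 + 2/125*2/5, 83/125 + 2/125*3/5) = [419/625, 421/625)
  'd': [83/125 + 2/125*3/5, 83/125 + 2/125*4/5) = [421/625, 423/625)
  'c': [83/125 + 2/125*4/5, 83/125 + 2/125*1/1) = [423/625, 17/25)
  emit 'b', narrow to [83/125, 419/625)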